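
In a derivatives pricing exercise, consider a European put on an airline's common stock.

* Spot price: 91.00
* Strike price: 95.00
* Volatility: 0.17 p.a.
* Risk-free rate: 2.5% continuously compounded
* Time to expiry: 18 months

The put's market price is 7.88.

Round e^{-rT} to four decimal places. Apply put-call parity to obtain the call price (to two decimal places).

7.38

exp(−rT) = exp(−0.025·1.5) = 0.9632
Put-call parity: C − P = S − K·e^(−rT) = 91 − 95·0.9632 = 91 − 91.5040 = -0.5040
C = P + (C − P) = 7.88 + (-0.5040) = 7.3760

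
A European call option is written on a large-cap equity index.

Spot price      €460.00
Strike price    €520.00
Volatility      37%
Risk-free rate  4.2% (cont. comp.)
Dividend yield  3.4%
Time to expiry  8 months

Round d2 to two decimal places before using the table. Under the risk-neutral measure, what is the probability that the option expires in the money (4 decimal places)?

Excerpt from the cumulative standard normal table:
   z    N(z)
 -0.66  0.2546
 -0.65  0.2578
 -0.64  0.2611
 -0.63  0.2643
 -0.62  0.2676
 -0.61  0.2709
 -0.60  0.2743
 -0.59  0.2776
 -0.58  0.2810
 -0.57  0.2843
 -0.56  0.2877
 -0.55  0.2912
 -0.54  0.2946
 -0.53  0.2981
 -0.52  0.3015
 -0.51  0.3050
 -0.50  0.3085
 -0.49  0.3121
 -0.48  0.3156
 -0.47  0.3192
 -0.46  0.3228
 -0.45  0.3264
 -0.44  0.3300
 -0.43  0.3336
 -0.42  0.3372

0.2946

σ√T = 0.37·√0.6667 = 0.3021
d₁ = [ln(460/520) + (0.042 − 0.034 + 0.37²/2)·0.6667] / 0.3021 = [-0.1226 + 0.0510] / 0.3021 = -0.2371 ≈ -0.24
d₂ = d₁ − σ√T = -0.2371 − 0.3021 = -0.5392 ≈ -0.54
Pr(exercise) under Q = N(d₂) = 0.2946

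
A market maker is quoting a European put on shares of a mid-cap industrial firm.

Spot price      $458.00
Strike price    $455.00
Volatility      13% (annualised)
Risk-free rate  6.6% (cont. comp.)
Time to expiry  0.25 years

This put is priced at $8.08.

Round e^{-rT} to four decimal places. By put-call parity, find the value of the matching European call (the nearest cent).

$18.54

exp(−rT) = exp(−0.066·0.25) = 0.9836
Put-call parity: C − P = S − K·e^(−rT) = 458 − 455·0.9836 = 458 − 447.5380 = 10.4620
C = P + (C − P) = 8.08 + (10.4620) = 18.5420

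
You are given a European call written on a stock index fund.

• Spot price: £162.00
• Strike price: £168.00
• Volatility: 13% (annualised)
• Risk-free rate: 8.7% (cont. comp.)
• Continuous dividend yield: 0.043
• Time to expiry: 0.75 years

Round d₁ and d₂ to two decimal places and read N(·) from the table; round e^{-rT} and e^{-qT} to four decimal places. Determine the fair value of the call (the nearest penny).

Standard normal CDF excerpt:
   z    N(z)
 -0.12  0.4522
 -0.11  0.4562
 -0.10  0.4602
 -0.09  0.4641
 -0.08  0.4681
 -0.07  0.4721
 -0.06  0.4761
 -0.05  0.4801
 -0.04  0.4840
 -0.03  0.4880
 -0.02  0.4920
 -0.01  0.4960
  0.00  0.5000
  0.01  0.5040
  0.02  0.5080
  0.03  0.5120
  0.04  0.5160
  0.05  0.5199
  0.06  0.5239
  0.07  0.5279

£7.27

σ√T = 0.13 × 0.8660 = 0.1126
ln(S/K) + (r − q + σ²/2)T = ln(162/168) + (0.087 − 0.043 + 0.13²/2)·0.75 = -0.0364 + 0.0393 = 0.0030
d₁ = 0.0030 / 0.1126 = 0.0264 → 0.03
d₂ = d₁ − σ√T = 0.0264 − 0.1126 = -0.0862 → -0.09
exp(−qT) = exp(−0.043·0.75) = 0.9683;  exp(−rT) = exp(−0.087·0.75) = 0.9368
N(d₁) = N(0.03) = 0.5120;  N(d₂) = N(-0.09) = 0.4641
C = 162·0.9683·0.5120 − 168·0.9368·0.4641 = 80.3147 − 73.0412 = 7.2735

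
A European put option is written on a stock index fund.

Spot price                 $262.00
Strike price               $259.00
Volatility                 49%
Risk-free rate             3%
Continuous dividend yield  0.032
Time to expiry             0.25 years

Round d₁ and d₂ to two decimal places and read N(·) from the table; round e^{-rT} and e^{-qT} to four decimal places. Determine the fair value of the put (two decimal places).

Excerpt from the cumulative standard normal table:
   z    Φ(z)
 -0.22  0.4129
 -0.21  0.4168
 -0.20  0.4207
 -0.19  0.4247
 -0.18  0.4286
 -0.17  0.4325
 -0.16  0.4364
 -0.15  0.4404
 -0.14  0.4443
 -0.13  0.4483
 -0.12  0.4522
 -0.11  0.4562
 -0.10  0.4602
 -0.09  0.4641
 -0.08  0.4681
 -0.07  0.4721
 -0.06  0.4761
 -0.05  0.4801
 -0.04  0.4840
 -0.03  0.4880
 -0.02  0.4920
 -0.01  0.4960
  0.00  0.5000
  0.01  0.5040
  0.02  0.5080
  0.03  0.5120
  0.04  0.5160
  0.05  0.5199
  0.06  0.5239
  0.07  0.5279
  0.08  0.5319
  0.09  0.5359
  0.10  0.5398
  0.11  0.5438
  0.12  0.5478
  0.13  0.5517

$24.32

T = 0.25;  σ√T = 0.2450
ln(S/K) + (r − q + σ²/2)T = ln(262/259) + (0.03 − 0.032 + 0.49²/2)·0.25 = 0.0115 + 0.0295 = 0.0410
d₁ = 0.0410 / 0.2450 = 0.1675 ⇒ 0.17
d₂ = d₁ − σ√T = 0.1675 − 0.2450 = -0.0775 ⇒ -0.08
exp(−qT) = exp(−0.032·0.25) = 0.9920;  exp(−rT) = exp(−0.03·0.25) = 0.9925
N(−d₂) = N(0.08) = 0.5319;  N(−d₁) = N(-0.17) = 0.4325
P = 259·0.9925·0.5319 − 262·0.9920·0.4325 = 136.7289 − 112.4085 = 24.3204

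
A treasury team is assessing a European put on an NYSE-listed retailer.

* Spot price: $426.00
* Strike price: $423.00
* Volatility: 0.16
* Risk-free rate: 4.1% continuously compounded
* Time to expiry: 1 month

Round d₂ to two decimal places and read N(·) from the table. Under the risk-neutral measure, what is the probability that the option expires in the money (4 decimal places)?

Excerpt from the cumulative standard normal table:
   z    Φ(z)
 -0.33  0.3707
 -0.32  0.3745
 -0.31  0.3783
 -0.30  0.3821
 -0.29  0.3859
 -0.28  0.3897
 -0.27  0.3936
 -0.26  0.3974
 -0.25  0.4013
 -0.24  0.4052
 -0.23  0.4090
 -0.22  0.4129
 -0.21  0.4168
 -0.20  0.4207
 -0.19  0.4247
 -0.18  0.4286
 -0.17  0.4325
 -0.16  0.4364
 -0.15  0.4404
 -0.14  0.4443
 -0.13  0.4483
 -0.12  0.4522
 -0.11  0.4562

σ√T = 0.16·√0.08333 = 0.0462
d₁ = [ln(426/423) + (0.041 + ½·0.16²)·0.08333] / (σ√T) = (0.0071 + 0.0045) / 0.0462 = 0.2501 → 0.25
d₂ = 0.2501 − 0.0462 = 0.2039 → 0.20
Risk-neutral Pr[S_T < K] = N(−d₂) = N(-0.20) = 0.4207

0.4207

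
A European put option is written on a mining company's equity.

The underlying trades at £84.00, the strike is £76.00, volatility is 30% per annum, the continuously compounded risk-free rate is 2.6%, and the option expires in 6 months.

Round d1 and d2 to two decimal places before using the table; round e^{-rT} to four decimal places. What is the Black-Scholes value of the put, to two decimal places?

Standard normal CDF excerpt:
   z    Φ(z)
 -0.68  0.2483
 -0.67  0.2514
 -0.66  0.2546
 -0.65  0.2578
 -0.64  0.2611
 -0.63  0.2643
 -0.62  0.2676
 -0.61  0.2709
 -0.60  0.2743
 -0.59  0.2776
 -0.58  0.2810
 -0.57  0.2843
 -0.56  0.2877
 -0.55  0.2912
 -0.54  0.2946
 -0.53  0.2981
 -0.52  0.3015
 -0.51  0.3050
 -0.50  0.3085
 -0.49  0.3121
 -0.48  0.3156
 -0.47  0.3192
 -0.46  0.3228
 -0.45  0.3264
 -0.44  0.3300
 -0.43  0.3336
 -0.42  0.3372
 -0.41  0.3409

σ√T = 0.3·√0.5 = 0.2121
d₁ = [ln(84/76) + (0.026 + 0.3²/2)·0.5] / 0.2121 = [0.1001 + 0.0355] / 0.2121 = 0.6391 → 0.64
d₂ = d₁ − σ√T = 0.6391 − 0.2121 = 0.4270 → 0.43
exp(−rT) = exp(−0.026·0.5) = 0.9871
N(−d₂) = N(-0.43) = 0.3336;  N(−d₁) = N(-0.64) = 0.2611
P = 76·0.9871·0.3336 − 84·0.2611 = 25.0265 − 21.9324 = 3.0941

£3.09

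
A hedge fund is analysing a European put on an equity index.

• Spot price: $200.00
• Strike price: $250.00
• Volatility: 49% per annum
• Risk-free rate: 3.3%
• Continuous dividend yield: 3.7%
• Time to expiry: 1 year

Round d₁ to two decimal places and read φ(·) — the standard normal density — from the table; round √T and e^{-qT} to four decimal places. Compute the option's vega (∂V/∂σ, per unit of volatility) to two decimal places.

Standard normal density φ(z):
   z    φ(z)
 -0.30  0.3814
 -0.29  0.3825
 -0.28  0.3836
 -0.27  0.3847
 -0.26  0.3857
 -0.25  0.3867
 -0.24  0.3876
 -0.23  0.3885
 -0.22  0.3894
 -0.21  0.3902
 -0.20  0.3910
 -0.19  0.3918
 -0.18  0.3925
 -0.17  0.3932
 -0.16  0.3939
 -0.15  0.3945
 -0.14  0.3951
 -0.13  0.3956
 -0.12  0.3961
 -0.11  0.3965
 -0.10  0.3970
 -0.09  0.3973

σ√T = 0.49·√1 = 0.4900
ln(S/K) + (r − q + σ²/2)T = ln(200/250) + (0.033 − 0.037 + 0.49²/2)·1 = -0.2231 + 0.1160 = -0.1071
d₁ = -0.1071 / 0.4900 = -0.2186 ⇒ -0.22
√T = √1 = 1.0000
φ(d₁) = φ(-0.22) = 0.3894
e^(−qT) = e^(−0.037·1) = 0.9637
vega = S·e^(−qT)·φ(d₁)·√T = 200·0.9637·0.3894·1.0000 = 75.0530

75.05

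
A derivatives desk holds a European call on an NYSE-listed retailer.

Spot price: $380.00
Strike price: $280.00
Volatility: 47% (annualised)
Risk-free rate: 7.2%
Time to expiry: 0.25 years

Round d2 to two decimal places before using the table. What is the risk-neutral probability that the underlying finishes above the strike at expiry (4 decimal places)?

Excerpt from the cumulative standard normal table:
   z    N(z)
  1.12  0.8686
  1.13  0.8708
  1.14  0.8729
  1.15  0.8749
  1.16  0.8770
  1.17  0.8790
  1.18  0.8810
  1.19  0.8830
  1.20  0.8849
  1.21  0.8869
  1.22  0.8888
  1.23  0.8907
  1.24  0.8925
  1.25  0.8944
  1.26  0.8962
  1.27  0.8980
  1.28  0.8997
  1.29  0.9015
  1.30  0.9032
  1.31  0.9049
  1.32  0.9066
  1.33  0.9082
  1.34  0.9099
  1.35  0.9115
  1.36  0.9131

0.8962

T = 0.25;  σ√T = 0.2350
d₁ = [ln(380/280) + (0.072 + 0.47²/2)·0.25] / 0.2350 = [0.3054 + 0.0456] / 0.2350 = 1.4936 ≈ 1.49
d₂ = d₁ − σ√T = 1.4936 − 0.2350 = 1.2586 ≈ 1.26
Pr(exercise) under Q = N(d₂) = 0.8962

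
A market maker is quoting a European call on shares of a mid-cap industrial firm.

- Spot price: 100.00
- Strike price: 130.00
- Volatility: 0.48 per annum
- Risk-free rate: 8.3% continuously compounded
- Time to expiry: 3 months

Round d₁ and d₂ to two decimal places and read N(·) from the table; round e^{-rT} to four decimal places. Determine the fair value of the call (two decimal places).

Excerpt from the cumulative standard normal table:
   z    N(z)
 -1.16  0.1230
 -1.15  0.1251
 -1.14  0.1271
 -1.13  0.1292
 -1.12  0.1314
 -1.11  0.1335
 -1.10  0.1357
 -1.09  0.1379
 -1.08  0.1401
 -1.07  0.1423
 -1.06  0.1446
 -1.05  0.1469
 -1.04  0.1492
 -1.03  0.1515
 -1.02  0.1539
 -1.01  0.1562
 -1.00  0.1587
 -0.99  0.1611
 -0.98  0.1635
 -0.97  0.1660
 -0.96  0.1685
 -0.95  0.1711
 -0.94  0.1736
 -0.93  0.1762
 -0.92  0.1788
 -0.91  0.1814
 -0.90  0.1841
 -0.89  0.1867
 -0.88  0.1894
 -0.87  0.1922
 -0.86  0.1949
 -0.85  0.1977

2.22

σ√T = 0.48·√0.25 = 0.2400
d₁ = [ln(100/130) + (0.083 + 0.48²/2)·0.25] / 0.2400 = [-0.2624 + 0.0495] / 0.2400 = -0.8867 which rounds to -0.89
d₂ = d₁ − σ√T = -0.8867 − 0.2400 = -1.1267 which rounds to -1.13
e^(−rT) = e^(−0.083·0.25) = 0.9795
N(d₁) = N(-0.89) = 0.1867;  N(d₂) = N(-1.13) = 0.1292
C = 100·0.1867 − 130·0.9795·0.1292 = 18.6700 − 16.4517 = 2.2183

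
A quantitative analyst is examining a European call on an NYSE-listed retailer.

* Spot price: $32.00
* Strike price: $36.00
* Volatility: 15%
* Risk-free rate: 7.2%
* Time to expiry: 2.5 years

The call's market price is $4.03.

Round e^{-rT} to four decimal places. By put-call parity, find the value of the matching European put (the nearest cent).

$2.10

exp(−rT) = exp(−0.072·2.5) = 0.8353
Put-call parity: C − P = S − K·e^(−rT) = 32 − 36·0.8353 = 32 − 30.0708 = 1.9292
P = C − (C − P) = 4.03 − (1.9292) = 2.1008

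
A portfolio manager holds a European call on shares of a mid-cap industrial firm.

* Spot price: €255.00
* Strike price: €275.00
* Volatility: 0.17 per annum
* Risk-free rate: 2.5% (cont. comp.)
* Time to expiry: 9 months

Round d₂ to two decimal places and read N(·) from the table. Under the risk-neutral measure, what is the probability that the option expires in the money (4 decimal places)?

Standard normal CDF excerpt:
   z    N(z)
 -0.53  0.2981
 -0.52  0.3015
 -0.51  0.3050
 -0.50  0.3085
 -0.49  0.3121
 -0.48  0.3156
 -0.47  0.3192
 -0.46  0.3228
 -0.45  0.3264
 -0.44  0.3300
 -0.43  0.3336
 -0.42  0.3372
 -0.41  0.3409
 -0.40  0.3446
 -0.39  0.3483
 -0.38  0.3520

0.3228

σ√T = 0.17·√0.75 = 0.1472
d₁ = [ln(255/275) + (0.025 + 0.17²/2)·0.75] / 0.1472 = [-0.0755 + 0.0296] / 0.1472 = -0.3119 ≈ -0.31
d₂ = d₁ − σ√T = -0.3119 − 0.1472 = -0.4591 ≈ -0.46
Risk-neutral Pr[S_T > K] = N(d₂) = N(-0.46) = 0.3228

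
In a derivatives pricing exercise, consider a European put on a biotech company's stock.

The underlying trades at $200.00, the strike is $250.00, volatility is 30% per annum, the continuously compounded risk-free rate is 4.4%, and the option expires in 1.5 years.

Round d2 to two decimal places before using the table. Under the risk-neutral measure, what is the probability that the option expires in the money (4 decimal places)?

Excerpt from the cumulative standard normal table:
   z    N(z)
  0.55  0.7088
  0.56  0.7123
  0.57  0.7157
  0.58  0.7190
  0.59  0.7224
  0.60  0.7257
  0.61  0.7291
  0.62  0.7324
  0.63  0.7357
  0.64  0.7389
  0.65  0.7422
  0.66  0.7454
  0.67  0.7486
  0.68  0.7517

σ√T = 0.3 × 1.2247 = 0.3674
d₁ = [ln(200/250) + (0.044 + 0.3²/2)·1.5] / 0.3674 = [-0.2231 + 0.1335] / 0.3674 = -0.2440 which rounds to -0.24
d₂ = d₁ − σ√T = -0.2440 − 0.3674 = -0.6114 which rounds to -0.61
Pr(exercise) under Q = N(−d₂) = N(0.61) = 0.7291

0.7291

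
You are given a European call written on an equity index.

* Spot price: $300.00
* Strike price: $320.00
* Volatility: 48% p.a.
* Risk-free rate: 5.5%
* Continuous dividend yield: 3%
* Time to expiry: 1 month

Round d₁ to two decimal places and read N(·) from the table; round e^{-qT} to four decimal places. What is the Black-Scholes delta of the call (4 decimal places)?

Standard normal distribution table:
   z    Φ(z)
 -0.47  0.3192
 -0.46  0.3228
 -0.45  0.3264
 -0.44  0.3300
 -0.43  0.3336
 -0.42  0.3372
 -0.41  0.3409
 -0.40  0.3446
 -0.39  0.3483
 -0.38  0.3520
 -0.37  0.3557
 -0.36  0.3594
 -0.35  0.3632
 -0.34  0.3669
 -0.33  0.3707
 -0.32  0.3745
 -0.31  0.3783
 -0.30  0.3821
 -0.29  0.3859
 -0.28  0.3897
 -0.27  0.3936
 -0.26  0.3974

0.3511

σ√T = 0.48·√0.08333 = 0.1386
d₁ = [ln(300/320) + (0.055 − 0.03 + ½·0.48²)·0.08333] / (σ√T) = (-0.0645 + 0.0117) / 0.1386 = -0.3814 ≈ -0.38
N(d₁) = N(-0.38) = 0.3520
Δ_call = e^(−qT)·N(d₁) = 0.9975·0.3520 = 0.3511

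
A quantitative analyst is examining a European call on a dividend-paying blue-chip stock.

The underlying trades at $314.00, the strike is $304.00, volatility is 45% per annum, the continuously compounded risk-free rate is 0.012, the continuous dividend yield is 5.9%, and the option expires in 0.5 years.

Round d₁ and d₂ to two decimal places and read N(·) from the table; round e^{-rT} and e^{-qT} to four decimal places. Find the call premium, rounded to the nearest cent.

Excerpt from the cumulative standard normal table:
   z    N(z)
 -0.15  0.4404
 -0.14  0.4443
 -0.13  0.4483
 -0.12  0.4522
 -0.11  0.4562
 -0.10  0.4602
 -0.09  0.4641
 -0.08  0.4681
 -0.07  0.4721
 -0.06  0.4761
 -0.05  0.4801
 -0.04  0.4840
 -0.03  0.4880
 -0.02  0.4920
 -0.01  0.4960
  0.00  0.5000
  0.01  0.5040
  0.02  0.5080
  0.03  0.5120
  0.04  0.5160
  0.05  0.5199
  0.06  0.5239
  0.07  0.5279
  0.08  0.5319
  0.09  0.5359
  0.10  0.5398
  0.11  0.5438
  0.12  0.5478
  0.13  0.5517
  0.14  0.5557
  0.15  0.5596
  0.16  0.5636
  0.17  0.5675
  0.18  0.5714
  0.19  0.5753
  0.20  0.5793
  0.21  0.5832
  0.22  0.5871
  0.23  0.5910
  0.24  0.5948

$39.92

σ√T = 0.45·√0.5 = 0.3182
d₁ = [ln(314/304) + (0.012 − 0.059 + ½·0.45²)·0.5] / (σ√T) = (0.0324 + 0.0271) / 0.3182 = 0.1870 ≈ 0.19
d₂ = 0.1870 − 0.3182 = -0.1312 ≈ -0.13
e^(−qT) = e^(−0.059·0.5) = 0.9709;  e^(−rT) = e^(−0.012·0.5) = 0.9940
C = 314·0.9709·N(0.19) − 304·0.9940·N(-0.13) = 314·0.9709·0.5753 − 304·0.9940·0.4483 = 175.3875 − 135.4655 = 39.9220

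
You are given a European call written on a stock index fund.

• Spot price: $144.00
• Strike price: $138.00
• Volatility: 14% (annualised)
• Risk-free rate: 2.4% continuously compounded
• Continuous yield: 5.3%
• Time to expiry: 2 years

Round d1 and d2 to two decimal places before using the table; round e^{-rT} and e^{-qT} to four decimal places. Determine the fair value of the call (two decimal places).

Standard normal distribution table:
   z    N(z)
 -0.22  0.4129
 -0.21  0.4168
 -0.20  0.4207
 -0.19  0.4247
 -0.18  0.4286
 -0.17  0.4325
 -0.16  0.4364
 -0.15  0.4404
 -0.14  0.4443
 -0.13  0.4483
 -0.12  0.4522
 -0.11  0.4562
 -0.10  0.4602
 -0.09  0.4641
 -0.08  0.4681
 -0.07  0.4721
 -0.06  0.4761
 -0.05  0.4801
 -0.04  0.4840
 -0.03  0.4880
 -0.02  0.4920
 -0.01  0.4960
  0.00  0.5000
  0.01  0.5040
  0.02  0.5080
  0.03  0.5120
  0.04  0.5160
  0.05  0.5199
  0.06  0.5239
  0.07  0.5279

σ√T = 0.14·√2 = 0.1980
ln(S/K) + (r − q + σ²/2)T = ln(144/138) + (0.024 − 0.053 + 0.14²/2)·2 = 0.0426 − 0.0384 = 0.0042
d₁ = 0.0042 / 0.1980 = 0.0210 ≈ 0.02
d₂ = d₁ − σ√T = 0.0210 − 0.1980 = -0.1770 ≈ -0.18
exp(−qT) = exp(−0.053·2) = 0.8994;  exp(−rT) = exp(−0.024·2) = 0.9531
C = 144·0.8994·N(0.02) − 138·0.9531·N(-0.18) = 144·0.8994·0.5080 − 138·0.9531·0.4286 = 65.7929 − 56.3728 = 9.4201

$9.42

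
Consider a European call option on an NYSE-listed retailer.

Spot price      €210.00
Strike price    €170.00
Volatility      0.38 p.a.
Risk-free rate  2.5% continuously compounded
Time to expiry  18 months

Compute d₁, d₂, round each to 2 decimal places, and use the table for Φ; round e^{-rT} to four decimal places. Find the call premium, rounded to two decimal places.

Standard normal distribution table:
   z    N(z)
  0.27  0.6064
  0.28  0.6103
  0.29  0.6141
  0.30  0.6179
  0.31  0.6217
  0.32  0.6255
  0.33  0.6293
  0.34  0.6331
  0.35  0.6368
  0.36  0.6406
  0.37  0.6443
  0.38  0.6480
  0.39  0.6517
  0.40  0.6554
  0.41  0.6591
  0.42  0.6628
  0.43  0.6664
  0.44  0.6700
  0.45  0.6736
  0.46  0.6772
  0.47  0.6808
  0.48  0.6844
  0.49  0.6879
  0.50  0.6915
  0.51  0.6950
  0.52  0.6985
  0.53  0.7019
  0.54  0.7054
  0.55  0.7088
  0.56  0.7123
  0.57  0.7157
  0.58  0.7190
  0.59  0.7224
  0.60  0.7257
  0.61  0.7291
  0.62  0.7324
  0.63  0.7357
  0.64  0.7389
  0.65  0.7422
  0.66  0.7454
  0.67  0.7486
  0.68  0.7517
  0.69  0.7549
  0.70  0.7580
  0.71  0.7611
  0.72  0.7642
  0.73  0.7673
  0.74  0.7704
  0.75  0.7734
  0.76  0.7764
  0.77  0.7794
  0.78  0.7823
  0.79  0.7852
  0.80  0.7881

€62.50

σ√T = 0.38 × 1.2247 = 0.4654
ln(S/K) + (r + σ²/2)T = ln(210/170) + (0.025 + 0.38²/2)·1.5 = 0.2113 + 0.1458 = 0.3571
d₁ = 0.3571 / 0.4654 = 0.7673 ⇒ 0.77
d₂ = d₁ − σ√T = 0.7673 − 0.4654 = 0.3019 ⇒ 0.30
exp(−rT) = exp(−0.025·1.5) = 0.9632
N(d₁) = N(0.77) = 0.7794;  N(d₂) = N(0.30) = 0.6179
C = 210·0.7794 − 170·0.9632·0.6179 = 163.6740 − 101.1774 = 62.4966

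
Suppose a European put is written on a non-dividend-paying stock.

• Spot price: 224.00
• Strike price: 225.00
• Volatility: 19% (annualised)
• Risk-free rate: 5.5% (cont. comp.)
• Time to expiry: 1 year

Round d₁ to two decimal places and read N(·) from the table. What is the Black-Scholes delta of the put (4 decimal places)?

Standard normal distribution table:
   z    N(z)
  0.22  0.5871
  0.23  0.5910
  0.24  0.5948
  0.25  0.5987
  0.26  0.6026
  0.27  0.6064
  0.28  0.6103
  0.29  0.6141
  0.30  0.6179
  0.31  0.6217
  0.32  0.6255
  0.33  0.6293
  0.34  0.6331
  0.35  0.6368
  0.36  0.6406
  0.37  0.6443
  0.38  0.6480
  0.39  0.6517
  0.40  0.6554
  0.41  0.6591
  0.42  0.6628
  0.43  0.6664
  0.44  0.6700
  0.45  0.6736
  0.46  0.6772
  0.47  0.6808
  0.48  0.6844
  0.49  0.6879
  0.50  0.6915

-0.3594

σ√T = 0.19·√1 = 0.1900
ln(S/K) + (r + σ²/2)T = ln(224/225) + (0.055 + 0.19²/2)·1 = -0.0045 + 0.0731 = 0.0686
d₁ = 0.0686 / 0.1900 = 0.3610 ≈ 0.36
N(d₁) = N(0.36) = 0.6406
Δ_put = N(d₁) − 1 = 0.6406 − 1 = -0.3594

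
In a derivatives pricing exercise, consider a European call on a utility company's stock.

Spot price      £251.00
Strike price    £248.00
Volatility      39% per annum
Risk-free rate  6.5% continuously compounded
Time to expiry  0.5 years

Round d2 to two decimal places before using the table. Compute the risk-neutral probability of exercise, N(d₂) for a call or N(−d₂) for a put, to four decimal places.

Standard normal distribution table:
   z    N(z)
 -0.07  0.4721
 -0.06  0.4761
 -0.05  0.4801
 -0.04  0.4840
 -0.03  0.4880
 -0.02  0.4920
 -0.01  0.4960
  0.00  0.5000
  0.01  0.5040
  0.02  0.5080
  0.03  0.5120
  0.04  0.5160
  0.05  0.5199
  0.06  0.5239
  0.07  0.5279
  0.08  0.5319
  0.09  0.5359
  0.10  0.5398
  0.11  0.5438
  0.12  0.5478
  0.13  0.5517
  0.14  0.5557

σ√T = 0.39·√0.5 = 0.2758
d₁ = [ln(251/248) + (0.065 + 0.39²/2)·0.5] / 0.2758 = [0.0120 + 0.0705] / 0.2758 = 0.2993 ≈ 0.30
d₂ = d₁ − σ√T = 0.2993 − 0.2758 = 0.0236 ≈ 0.02
Risk-neutral Pr[S_T > K] = N(d₂) = N(0.02) = 0.5080

0.5080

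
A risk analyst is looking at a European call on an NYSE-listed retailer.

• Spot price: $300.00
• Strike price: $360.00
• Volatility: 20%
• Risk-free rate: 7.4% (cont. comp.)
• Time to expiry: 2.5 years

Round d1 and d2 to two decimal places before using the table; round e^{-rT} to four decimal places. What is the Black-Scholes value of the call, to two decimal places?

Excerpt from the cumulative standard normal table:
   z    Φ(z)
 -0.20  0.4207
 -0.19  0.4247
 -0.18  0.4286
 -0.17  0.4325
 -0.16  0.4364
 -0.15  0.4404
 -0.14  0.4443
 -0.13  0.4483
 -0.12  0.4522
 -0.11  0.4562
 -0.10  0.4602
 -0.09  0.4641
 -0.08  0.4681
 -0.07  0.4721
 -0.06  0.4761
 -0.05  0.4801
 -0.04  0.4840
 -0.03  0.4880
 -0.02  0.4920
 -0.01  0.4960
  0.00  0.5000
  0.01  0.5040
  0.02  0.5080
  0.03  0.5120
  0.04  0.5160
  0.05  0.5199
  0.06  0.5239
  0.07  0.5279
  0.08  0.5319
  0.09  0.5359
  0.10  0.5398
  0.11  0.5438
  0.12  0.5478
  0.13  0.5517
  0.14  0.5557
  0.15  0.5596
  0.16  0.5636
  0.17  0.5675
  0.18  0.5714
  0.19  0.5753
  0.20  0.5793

$38.48

σ√T = 0.2·√2.5 = 0.3162
ln(S/K) + (r + σ²/2)T = ln(300/360) + (0.074 + 0.2²/2)·2.5 = -0.1823 + 0.2350 = 0.0527
d₁ = 0.0527 / 0.3162 = 0.1666 ≈ 0.17
d₂ = d₁ − σ√T = 0.1666 − 0.3162 = -0.1496 ≈ -0.15
exp(−rT) = exp(−0.074·2.5) = 0.8311
N(d₁) = N(0.17) = 0.5675;  N(d₂) = N(-0.15) = 0.4404
C = 300·0.5675 − 360·0.8311·0.4404 = 170.2500 − 131.7659 = 38.4841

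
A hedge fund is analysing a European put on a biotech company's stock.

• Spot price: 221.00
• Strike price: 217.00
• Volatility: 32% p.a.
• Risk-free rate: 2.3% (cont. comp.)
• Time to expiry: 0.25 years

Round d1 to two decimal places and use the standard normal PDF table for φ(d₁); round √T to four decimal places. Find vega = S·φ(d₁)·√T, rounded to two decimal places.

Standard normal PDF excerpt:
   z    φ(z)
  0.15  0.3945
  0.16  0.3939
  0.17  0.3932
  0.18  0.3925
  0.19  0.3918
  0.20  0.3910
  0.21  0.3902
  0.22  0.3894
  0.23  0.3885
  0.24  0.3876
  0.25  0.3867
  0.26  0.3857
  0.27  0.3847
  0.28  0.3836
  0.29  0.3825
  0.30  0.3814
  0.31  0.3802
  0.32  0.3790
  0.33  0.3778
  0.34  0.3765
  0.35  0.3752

T = 0.25;  σ√T = 0.1600
d₁ = [ln(221/217) + (0.023 + 0.32²/2)·0.25] / 0.1600 = [0.0183 + 0.0186] / 0.1600 = 0.2301 which rounds to 0.23
√T = √0.25 = 0.5000
φ(d₁) = φ(0.23) = 0.3885
vega = S·φ(d₁)·√T = 221·0.3885·0.5000 = 42.9293

42.93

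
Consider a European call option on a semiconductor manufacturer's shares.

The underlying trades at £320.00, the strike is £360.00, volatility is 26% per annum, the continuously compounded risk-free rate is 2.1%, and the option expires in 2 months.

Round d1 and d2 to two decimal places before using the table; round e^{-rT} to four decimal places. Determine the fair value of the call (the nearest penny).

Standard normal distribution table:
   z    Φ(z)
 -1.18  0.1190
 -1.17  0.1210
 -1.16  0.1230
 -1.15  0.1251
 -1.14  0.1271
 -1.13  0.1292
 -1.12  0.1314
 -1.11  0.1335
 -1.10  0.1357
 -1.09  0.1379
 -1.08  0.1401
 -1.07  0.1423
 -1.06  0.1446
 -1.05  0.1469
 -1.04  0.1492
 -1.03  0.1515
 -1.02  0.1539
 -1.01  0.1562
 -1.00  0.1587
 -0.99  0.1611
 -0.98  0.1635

£2.90

σ√T = 0.26 × 0.4082 = 0.1061
d₁ = [ln(320/360) + (0.021 + ½·0.26²)·0.1667] / (σ√T) = (-0.1178 + 0.0091) / 0.1061 = -1.0236 → -1.02
d₂ = -1.0236 − 0.1061 = -1.1297 → -1.13
e^(−rT) = e^(−0.021·0.1667) = 0.9965
C = 320·N(-1.02) − 360·0.9965·N(-1.13) = 320·0.1539 − 360·0.9965·0.1292 = 49.2480 − 46.3492 = 2.8988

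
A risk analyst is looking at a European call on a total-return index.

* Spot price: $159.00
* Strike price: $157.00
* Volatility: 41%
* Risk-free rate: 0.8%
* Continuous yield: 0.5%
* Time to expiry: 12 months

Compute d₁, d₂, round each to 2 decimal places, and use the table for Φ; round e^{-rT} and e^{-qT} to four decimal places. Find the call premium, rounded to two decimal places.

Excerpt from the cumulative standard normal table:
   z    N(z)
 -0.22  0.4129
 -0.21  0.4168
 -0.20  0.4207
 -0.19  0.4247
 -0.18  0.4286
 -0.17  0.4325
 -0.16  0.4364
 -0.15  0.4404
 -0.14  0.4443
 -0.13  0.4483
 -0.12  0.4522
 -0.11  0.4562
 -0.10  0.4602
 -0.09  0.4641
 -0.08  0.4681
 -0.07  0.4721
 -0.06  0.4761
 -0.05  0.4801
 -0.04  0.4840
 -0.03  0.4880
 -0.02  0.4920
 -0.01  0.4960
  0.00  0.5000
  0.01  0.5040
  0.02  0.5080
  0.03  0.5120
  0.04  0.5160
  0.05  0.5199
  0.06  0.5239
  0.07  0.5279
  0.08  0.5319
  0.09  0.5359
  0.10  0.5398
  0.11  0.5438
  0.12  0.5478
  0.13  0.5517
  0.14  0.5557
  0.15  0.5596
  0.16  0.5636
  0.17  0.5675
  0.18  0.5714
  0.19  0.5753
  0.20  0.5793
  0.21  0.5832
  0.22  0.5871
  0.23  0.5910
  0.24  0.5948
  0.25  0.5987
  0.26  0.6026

σ√T = 0.41·√1 = 0.4100
ln(S/K) + (r − q + σ²/2)T = ln(159/157) + (0.008 − 0.005 + 0.41²/2)·1 = 0.0127 + 0.0870 = 0.0997
d₁ = 0.0997 / 0.4100 = 0.2432 ≈ 0.24
d₂ = d₁ − σ√T = 0.2432 − 0.4100 = -0.1668 ≈ -0.17
e^(−qT) = e^(−0.005·1) = 0.9950;  e^(−rT) = e^(−0.008·1) = 0.9920
C = 159·0.9950·N(0.24) − 157·0.9920·N(-0.17) = 159·0.9950·0.5948 − 157·0.9920·0.4325 = 94.1003 − 67.3593 = 26.7411

$26.74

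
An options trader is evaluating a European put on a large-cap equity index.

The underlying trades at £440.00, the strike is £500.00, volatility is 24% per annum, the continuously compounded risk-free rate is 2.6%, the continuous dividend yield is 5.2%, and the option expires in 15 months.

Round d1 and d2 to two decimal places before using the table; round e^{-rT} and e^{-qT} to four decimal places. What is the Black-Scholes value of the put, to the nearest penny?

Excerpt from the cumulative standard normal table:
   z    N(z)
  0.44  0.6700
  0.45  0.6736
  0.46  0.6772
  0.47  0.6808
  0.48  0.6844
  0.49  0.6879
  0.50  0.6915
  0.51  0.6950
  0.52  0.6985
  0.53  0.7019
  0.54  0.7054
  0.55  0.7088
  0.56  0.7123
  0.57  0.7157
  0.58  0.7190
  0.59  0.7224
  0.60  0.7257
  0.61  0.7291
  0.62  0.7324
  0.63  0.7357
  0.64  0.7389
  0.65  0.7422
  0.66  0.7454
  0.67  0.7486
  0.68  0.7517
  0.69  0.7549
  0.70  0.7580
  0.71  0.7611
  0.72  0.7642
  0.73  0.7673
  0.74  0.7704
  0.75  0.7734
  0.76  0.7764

σ√T = 0.24 × 1.1180 = 0.2683
d₁ = [ln(440/500) + (0.026 − 0.052 + ½·0.24²)·1.25] / (σ√T) = (-0.1278 + 0.0035) / 0.2683 = -0.4634 ≈ -0.46
d₂ = -0.4634 − 0.2683 = -0.7317 ≈ -0.73
e^(−qT) = e^(−0.052·1.25) = 0.9371;  e^(−rT) = e^(−0.026·1.25) = 0.9680
N(−d₂) = N(0.73) = 0.7673;  N(−d₁) = N(0.46) = 0.6772
P = 500·0.9680·0.7673 − 440·0.9371·0.6772 = 371.3732 − 279.2258 = 92.1474

£92.15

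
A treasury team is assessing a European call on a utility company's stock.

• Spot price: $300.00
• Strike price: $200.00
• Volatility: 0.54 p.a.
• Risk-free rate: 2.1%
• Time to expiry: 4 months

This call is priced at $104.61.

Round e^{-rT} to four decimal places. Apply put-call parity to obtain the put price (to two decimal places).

$3.21

exp(−rT) = exp(−0.021·0.3333) = 0.9930
Put-call parity: C − P = S − K·e^(−rT) = 300 − 200·0.9930 = 300 − 198.6000 = 101.4000
P = C − (C − P) = 104.61 − (101.4000) = 3.2100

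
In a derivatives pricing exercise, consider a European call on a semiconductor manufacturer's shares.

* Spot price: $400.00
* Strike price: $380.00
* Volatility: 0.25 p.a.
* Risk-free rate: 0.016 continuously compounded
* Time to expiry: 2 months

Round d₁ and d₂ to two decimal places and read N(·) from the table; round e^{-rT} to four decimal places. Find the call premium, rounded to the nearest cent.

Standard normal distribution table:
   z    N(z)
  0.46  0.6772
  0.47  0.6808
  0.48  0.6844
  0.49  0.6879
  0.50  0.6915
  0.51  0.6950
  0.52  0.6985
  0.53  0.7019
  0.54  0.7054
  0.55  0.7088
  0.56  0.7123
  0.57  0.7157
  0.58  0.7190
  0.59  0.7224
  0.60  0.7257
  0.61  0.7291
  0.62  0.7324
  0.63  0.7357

σ√T = 0.25·√0.1667 = 0.1021
ln(S/K) + (r + σ²/2)T = ln(400/380) + (0.016 + 0.25²/2)·0.1667 = 0.0513 + 0.0079 = 0.0592
d₁ = 0.0592 / 0.1021 = 0.5797 which rounds to 0.58
d₂ = d₁ − σ√T = 0.5797 − 0.1021 = 0.4777 which rounds to 0.48
e^(−rT) = e^(−0.016·0.1667) = 0.9973
N(d₁) = N(0.58) = 0.7190;  N(d₂) = N(0.48) = 0.6844
C = 400·0.7190 − 380·0.9973·0.6844 = 287.6000 − 259.3698 = 28.2302

$28.23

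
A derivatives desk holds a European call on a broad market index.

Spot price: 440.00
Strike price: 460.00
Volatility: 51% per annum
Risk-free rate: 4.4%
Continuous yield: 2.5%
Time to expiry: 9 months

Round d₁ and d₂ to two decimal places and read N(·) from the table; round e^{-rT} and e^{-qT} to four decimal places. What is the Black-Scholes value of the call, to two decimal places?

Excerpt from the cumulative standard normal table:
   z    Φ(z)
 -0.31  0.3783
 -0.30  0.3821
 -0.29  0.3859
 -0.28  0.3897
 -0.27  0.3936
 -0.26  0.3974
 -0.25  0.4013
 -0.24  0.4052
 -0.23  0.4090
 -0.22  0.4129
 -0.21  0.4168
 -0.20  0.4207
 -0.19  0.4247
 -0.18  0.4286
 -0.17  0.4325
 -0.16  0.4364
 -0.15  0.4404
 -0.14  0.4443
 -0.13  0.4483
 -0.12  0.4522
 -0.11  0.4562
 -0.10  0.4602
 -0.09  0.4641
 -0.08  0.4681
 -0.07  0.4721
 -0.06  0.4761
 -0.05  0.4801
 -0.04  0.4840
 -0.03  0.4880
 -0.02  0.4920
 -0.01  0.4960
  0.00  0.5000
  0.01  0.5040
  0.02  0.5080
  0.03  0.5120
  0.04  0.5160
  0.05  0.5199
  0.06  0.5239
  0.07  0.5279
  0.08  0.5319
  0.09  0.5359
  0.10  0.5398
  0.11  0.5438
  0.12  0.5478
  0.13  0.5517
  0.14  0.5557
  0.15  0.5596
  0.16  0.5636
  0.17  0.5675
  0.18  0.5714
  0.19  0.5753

σ√T = 0.51·√0.75 = 0.4417
d₁ = [ln(440/460) + (0.044 − 0.025 + 0.51²/2)·0.75] / 0.4417 = [-0.0445 + 0.1118] / 0.4417 = 0.1525 ≈ 0.15
d₂ = d₁ − σ√T = 0.1525 − 0.4417 = -0.2892 ≈ -0.29
e^(−qT) = e^(−0.025·0.75) = 0.9814;  e^(−rT) = e^(−0.044·0.75) = 0.9675
N(d₁) = N(0.15) = 0.5596;  N(d₂) = N(-0.29) = 0.3859
C = 440·0.9814·0.5596 − 460·0.9675·0.3859 = 241.6442 − 171.7448 = 69.8994

69.90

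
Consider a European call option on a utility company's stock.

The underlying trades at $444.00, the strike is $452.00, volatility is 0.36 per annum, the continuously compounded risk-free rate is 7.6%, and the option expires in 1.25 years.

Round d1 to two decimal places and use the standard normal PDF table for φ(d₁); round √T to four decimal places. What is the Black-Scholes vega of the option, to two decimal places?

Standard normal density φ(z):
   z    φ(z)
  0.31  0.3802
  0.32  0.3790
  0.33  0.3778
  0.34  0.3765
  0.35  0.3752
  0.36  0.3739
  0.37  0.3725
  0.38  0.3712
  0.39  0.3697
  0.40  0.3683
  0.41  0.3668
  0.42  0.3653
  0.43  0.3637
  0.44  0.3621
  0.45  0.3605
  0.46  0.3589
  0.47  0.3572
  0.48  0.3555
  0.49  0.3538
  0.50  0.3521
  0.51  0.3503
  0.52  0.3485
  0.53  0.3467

183.52

σ√T = 0.36·√1.25 = 0.4025
d₁ = [ln(444/452) + (0.076 + 0.36²/2)·1.25] / 0.4025 = [-0.0179 + 0.1760] / 0.4025 = 0.3929 ⇒ 0.39
√T = √1.25 = 1.1180
φ(d₁) = φ(0.39) = 0.3697
vega = S·φ(d₁)·√T = 444·0.3697·1.1180 = 183.5161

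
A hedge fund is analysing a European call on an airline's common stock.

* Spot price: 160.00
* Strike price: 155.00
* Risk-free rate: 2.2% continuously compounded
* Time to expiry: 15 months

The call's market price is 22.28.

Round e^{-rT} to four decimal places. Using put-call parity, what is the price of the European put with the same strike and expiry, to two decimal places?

13.08

exp(−rT) = exp(−0.022·1.25) = 0.9729
Put-call parity: C − P = S − K·e^(−rT) = 160 − 155·0.9729 = 160 − 150.7995 = 9.2005
P = C − (C − P) = 22.28 − (9.2005) = 13.0795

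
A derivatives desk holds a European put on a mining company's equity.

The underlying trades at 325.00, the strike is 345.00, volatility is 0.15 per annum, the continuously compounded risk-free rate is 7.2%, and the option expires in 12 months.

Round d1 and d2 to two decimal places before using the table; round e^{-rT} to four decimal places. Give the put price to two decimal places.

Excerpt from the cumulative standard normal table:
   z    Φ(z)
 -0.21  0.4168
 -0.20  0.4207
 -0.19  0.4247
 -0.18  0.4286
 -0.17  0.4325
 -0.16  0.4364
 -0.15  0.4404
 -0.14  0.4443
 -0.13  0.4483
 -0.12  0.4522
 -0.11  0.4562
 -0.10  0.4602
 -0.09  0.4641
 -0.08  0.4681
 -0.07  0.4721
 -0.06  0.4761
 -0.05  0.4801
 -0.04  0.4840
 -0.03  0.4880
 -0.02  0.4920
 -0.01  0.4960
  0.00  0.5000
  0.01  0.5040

17.40

T = 1;  σ√T = 0.1500
d₁ = [ln(325/345) + (0.072 + ½·0.15²)·1] / (σ√T) = (-0.0597 + 0.0832) / 0.1500 = 0.1569 → 0.16
d₂ = 0.1569 − 0.1500 = 0.0069 → 0.01
e^(−rT) = e^(−0.072·1) = 0.9305
N(−d₂) = N(-0.01) = 0.4960;  N(−d₁) = N(-0.16) = 0.4364
P = 345·0.9305·0.4960 − 325·0.4364 = 159.2272 − 141.8300 = 17.3972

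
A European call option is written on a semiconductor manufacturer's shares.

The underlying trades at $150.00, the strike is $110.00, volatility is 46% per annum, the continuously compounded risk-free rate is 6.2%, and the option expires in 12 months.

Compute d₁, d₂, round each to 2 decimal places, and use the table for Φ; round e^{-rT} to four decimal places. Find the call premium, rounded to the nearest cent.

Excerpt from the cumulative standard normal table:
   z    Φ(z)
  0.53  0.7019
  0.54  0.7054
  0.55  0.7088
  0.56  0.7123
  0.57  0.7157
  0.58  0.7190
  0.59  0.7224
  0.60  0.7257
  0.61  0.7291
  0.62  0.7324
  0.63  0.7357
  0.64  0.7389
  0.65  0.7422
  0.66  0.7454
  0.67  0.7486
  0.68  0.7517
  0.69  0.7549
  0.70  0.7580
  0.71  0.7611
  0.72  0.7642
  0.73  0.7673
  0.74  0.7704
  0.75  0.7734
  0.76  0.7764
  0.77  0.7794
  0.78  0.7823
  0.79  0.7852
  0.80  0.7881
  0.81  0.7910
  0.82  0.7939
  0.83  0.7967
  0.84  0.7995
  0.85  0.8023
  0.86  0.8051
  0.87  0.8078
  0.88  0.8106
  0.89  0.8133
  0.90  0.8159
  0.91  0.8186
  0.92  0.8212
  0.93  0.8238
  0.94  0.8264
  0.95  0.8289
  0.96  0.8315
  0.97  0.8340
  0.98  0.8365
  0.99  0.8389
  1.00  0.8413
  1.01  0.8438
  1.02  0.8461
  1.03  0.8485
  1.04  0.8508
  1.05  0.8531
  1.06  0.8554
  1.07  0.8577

$53.28

σ√T = 0.46·√1 = 0.4600
d₁ = [ln(150/110) + (0.062 + 0.46²/2)·1] / 0.4600 = [0.3102 + 0.1678] / 0.4600 = 1.0390 which rounds to 1.04
d₂ = d₁ − σ√T = 1.0390 − 0.4600 = 0.5790 which rounds to 0.58
e^(−rT) = e^(−0.062·1) = 0.9399
C = 150·N(1.04) − 110·0.9399·N(0.58) = 150·0.8508 − 110·0.9399·0.7190 = 127.6200 − 74.3367 = 53.2833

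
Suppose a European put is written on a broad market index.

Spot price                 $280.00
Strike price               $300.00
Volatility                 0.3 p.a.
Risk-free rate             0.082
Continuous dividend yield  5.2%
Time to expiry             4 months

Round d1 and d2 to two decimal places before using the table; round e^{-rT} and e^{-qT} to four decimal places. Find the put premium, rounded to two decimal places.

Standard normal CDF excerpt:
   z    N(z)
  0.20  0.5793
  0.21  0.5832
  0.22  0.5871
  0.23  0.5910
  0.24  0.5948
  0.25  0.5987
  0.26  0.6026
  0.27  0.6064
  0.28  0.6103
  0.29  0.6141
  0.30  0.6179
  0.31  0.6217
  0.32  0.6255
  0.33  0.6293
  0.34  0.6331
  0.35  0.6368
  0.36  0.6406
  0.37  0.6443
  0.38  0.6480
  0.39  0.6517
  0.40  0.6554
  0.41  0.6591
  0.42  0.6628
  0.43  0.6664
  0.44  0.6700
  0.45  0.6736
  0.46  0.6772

σ√T = 0.3 × 0.5774 = 0.1732
d₁ = [ln(280/300) + (0.082 − 0.052 + 0.3²/2)·0.3333] / 0.1732 = [-0.0690 + 0.0250] / 0.1732 = -0.2540 → -0.25
d₂ = d₁ − σ√T = -0.2540 − 0.1732 = -0.4272 → -0.43
e^(−qT) = e^(−0.052·0.3333) = 0.9828;  e^(−rT) = e^(−0.082·0.3333) = 0.9730
P = 300·0.9730·N(0.43) − 280·0.9828·N(0.25) = 300·0.9730·0.6664 − 280·0.9828·0.5987 = 194.5222 − 164.7527 = 29.7695

$29.77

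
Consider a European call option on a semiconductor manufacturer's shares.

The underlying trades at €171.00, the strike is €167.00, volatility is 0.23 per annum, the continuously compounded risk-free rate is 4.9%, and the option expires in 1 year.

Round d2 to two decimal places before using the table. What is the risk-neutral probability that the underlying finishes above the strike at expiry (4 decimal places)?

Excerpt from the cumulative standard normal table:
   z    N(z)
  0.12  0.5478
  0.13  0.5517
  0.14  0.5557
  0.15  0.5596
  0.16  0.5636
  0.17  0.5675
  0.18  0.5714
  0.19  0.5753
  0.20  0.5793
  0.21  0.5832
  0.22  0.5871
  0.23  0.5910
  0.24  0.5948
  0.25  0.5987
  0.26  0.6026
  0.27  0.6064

σ√T = 0.23 × 1.0000 = 0.2300
d₁ = [ln(171/167) + (0.049 + 0.23²/2)·1] / 0.2300 = [0.0237 + 0.0755] / 0.2300 = 0.4310 → 0.43
d₂ = d₁ − σ√T = 0.4310 − 0.2300 = 0.2010 → 0.20
Pr(exercise) under Q = N(d₂) = 0.5793

0.5793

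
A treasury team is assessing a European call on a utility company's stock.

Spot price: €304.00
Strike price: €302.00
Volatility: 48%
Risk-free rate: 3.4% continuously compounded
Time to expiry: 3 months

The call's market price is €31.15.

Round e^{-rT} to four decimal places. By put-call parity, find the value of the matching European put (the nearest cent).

€26.58

e^(−rT) = e^(−0.034·0.25) = 0.9915
Put-call parity: C − P = S − K·e^(−rT) = 304 − 302·0.9915 = 304 − 299.4330 = 4.5670
P = C − (C − P) = 31.15 − (4.5670) = 26.5830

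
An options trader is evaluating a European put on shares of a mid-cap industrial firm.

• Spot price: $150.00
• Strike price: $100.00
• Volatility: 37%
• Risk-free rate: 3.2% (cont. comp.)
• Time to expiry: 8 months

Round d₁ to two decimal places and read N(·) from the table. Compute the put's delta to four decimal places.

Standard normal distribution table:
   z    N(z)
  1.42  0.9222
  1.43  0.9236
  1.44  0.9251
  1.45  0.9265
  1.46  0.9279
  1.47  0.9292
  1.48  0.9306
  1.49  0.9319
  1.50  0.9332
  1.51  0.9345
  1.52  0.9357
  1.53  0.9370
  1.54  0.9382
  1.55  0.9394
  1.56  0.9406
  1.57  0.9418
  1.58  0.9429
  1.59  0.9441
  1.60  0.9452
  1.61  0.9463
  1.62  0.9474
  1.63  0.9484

-0.0594

σ√T = 0.37·√0.6667 = 0.3021
d₁ = [ln(150/100) + (0.032 + ½·0.37²)·0.6667] / (σ√T) = (0.4055 + 0.0670) / 0.3021 = 1.5638 → 1.56
N(d₁) = N(1.56) = 0.9406
Δ_put = N(d₁) − 1 = 0.9406 − 1 = -0.0594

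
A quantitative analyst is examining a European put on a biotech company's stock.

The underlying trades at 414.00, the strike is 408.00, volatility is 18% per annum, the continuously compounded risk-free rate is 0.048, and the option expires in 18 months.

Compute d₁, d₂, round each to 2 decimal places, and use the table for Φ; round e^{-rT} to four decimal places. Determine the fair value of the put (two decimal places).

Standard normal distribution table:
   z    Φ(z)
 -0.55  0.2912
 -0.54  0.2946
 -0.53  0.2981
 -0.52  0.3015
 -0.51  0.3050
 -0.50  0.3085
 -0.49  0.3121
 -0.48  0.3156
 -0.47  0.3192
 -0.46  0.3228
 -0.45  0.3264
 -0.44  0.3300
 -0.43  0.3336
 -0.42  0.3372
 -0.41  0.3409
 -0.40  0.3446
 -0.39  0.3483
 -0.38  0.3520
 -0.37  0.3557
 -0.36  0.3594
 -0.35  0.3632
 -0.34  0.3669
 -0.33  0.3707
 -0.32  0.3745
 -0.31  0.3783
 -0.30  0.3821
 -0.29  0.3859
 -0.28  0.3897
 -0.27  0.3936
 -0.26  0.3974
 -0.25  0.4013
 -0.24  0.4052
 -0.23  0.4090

σ√T = 0.18 × 1.2247 = 0.2205
d₁ = [ln(414/408) + (0.048 + ½·0.18²)·1.5] / (σ√T) = (0.0146 + 0.0963) / 0.2205 = 0.5030 ⇒ 0.50
d₂ = 0.5030 − 0.2205 = 0.2826 ⇒ 0.28
e^(−rT) = e^(−0.048·1.5) = 0.9305
N(−d₂) = N(-0.28) = 0.3897;  N(−d₁) = N(-0.50) = 0.3085
P = 408·0.9305·0.3897 − 414·0.3085 = 147.9473 − 127.7190 = 20.2283

20.23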